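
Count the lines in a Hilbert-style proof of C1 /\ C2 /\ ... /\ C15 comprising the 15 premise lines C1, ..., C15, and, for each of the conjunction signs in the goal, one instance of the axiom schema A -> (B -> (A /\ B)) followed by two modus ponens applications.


Conjoining 15 premises:
- 15 premise lines
- the goal has 14 conjunction signs; each costs 1 axiom instance + 2 MP = 3 lines: 3 * 14 = 42
Total = 15 + 42 = 57 lines.

57


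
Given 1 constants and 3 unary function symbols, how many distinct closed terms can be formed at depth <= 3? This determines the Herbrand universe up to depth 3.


Herbrand terms by depth:
Depth 0: 1 constants
Depth 1: 3 new terms (running total: 4)
Depth 2: 9 new terms (running total: 13)
Depth 3: 27 new terms (running total: 40)
Total distinct ground terms = 40

40


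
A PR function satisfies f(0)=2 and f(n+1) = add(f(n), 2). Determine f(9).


f(0) = 2
f(1) = add(f(0), 2) = add(2, 2) = 4
f(2) = add(f(1), 2) = add(4, 2) = 6
f(3) = add(f(2), 2) = add(6, 2) = 8
f(4) = add(f(3), 2) = add(8, 2) = 10
f(5) = add(f(4), 2) = add(10, 2) = 12
f(6) = add(f(5), 2) = add(12, 2) = 14
f(7) = add(f(6), 2) = add(14, 2) = 16
f(8) = add(f(7), 2) = add(16, 2) = 18
f(9) = add(f(8), 2) = add(18, 2) = 20


20


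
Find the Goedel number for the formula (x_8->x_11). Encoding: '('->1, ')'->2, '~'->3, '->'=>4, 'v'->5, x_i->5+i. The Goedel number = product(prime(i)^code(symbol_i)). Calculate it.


Formula: (x_8->x_11)
Symbol codes: [1, 13, 4, 16, 2]
Primes: [2, 3, 5, 7, 11]
p_1^1 = 2^1 = 2
p_2^13 = 3^13 = 1594323
p_3^4 = 5^4 = 625
p_4^16 = 7^16 = 33232930569601
p_5^2 = 11^2 = 121
Product = 8013833866633343737353750

8013833866633343737353750


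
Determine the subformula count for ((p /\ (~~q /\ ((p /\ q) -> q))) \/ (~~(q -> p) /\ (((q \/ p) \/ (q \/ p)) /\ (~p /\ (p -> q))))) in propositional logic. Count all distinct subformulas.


Formula: ((p /\ (~~q /\ ((p /\ q) -> q))) \/ (~~(q -> p) /\ (((q \/ p) \/ (q \/ p)) /\ (~p /\ (p -> q)))))
Subformulas found:
  1. q
  2. p
  3. ~p
  4. ~q
  5. ~~q
  6. (q \/ p)
  7. (p /\ q)
  8. (q -> p)
  9. (p -> q)
  10. ~(q -> p)
  11. ~~(q -> p)
  12. ((p /\ q) -> q)
  13. (~p /\ (p -> q))
  14. ((q \/ p) \/ (q \/ p))
  15. (~~q /\ ((p /\ q) -> q))
  16. (p /\ (~~q /\ ((p /\ q) -> q)))
  17. (((q \/ p) \/ (q \/ p)) /\ (~p /\ (p -> q)))
  18. (~~(q -> p) /\ (((q \/ p) \/ (q \/ p)) /\ (~p /\ (p -> q))))
  19. ((p /\ (~~q /\ ((p /\ q) -> q))) \/ (~~(q -> p) /\ (((q \/ p) \/ (q \/ p)) /\ (~p /\ (p -> q)))))
Total distinct subformulas = 19

19


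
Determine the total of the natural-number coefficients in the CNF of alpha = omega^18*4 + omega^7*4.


CNF: omega^18*4 + omega^7*4
Coefficients: 4 + 4 = 8

8


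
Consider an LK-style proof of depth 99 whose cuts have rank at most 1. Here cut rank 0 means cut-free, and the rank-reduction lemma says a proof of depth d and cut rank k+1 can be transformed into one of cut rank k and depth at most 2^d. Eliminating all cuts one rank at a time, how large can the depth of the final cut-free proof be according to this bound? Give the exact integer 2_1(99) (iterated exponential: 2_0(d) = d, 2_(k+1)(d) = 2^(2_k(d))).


Each rank reduction sends depth d to at most 2^d; cut rank r needs r reductions.
2_0(99) = 99
2_1(99) = 2^99 = 633825300114114700748351602688
Cut-free depth bound = 633825300114114700748351602688

633825300114114700748351602688


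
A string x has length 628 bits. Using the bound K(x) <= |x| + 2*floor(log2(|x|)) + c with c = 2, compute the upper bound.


floor(log2(628)) = 9
2 * 9 = 18
K(x) <= 628 + 18 + 2 = 648

648


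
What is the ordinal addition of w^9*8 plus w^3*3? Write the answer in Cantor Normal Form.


Ordinal addition w^9*8 + w^3*3:
Leading exponent of alpha (9) > leading exponent of beta (3).
Since alpha's term has higher exponent than beta's leading term,
the sum is simply alpha followed by beta.
Result = w^9*8 + w^3*3

w^9*8 + w^3*3


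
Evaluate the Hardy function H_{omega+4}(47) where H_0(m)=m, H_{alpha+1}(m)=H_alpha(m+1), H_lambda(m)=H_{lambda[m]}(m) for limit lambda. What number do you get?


H_{omega+4}(47):
Unwind the 4 successor steps: H_{omega+4}(47) = H_omega(47+4) = H_omega(51).
H_omega(m) = H_m(m) = m + m = 2m.
Result = 2 * 51 = 102

102


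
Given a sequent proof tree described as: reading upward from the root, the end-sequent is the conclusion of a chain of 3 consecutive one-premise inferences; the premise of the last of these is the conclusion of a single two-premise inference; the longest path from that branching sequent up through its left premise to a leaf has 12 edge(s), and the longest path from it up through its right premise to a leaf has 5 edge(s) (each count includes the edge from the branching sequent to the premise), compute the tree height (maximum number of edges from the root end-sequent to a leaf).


Longest path through the left premise: 12 edges (measured from the branching sequent)
Longest path through the right premise: 5 edges
Height of the subtree rooted at the branching sequent: max(12, 5) = 12
The branching sequent sits 3 edges above the root (the chain of one-premise inferences), so height = 12 + 3 = 15

15


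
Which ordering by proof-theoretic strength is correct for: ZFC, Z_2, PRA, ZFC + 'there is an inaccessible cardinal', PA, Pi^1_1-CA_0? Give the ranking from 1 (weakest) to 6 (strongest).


Ordering by consistency strength:
1. PRA
2. PA
3. Pi^1_1-CA_0
4. Z_2
5. ZFC
6. ZFC + 'there is an inaccessible cardinal'


ZFC=5, Z_2=4, PRA=1, ZFC + 'there is an inaccessible cardinal'=6, PA=2, Pi^1_1-CA_0=3


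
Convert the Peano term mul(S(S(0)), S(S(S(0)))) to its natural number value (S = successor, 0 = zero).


mul(S^2(0), S^3(0)):
S^2(0) = 2
S^3(0) = 3
2 * 3 = 6

6


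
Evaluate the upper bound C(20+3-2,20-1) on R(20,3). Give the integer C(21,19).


R(20,3) <= C(20+3-2, 20-1) = C(21, 19)
C(21, 19) = 21! / (19! * 2!)
= 210

210


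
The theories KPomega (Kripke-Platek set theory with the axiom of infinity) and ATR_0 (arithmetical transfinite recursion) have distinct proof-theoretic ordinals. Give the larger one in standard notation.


Proof-theoretic ordinal of KPomega (Kripke-Platek set theory with the axiom of infinity): psi_0(epsilon_{Omega+1})
Proof-theoretic ordinal of ATR_0 (arithmetical transfinite recursion): Gamma_0
Comparing: Gamma_0 < psi_0(epsilon_{Omega+1}).
The larger ordinal is psi_0(epsilon_{Omega+1}) (from KPomega (Kripke-Platek set theory with the axiom of infinity)).

psi_0(epsilon_{Omega+1})


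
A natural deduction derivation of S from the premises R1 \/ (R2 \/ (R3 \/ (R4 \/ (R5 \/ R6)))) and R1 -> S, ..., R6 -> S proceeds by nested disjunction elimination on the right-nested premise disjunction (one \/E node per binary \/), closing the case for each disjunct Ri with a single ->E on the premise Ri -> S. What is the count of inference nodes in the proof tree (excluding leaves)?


The premise R1 \/ (R2 \/ (R3 \/ (R4 \/ (R5 \/ R6)))) contains 6 disjuncts, hence 5 binary \/ connectives.
- Each binary \/ is eliminated once: 5 \/E nodes.
- Each of the 6 cases Ri derives S by one ->E with Ri -> S: 6 ->E nodes.
Total = 5 + 6 = 11

11


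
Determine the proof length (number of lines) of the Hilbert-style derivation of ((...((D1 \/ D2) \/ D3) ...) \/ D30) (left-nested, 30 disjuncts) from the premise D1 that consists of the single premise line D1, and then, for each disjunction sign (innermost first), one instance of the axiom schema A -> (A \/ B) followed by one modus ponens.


Building the left-nested 30-ary disjunction from D1:
- 1 premise line (D1)
- 30 disjuncts means 29 disjunction signs; each needs 1 axiom instance + 1 MP = 2 lines: 2 * 29 = 58
Total = 1 + 58 = 59 lines.

59


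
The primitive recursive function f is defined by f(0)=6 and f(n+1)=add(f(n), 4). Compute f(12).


f(0) = 6
f(1) = add(f(0), 4) = add(6, 4) = 10
f(2) = add(f(1), 4) = add(10, 4) = 14
f(3) = add(f(2), 4) = add(14, 4) = 18
f(4) = add(f(3), 4) = add(18, 4) = 22
f(5) = add(f(4), 4) = add(22, 4) = 26
f(6) = add(f(5), 4) = add(26, 4) = 30
f(7) = add(f(6), 4) = add(30, 4) = 34
f(8) = add(f(7), 4) = add(34, 4) = 38
f(9) = add(f(8), 4) = add(38, 4) = 42
f(10) = add(f(9), 4) = add(42, 4) = 46
f(11) = add(f(10), 4) = add(46, 4) = 50
f(12) = add(f(11), 4) = add(50, 4) = 54


54


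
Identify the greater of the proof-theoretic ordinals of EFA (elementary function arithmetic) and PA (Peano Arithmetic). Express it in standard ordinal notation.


Proof-theoretic ordinal of EFA (elementary function arithmetic): omega^3
Proof-theoretic ordinal of PA (Peano Arithmetic): epsilon_0
Comparing: omega^3 < epsilon_0.
The larger ordinal is epsilon_0 (from PA (Peano Arithmetic)).

epsilon_0


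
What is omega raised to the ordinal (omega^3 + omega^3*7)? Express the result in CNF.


omega^(omega^3 + omega^3*7):
Both terms of the exponent have the same exponent 3, so they merge: omega^3 + omega^3*7 = omega^3*(1+7) = omega^3*8.
omega raised to a CNF ordinal is a single CNF term: Result = omega^(omega^3*8)

omega^(omega^3*8)


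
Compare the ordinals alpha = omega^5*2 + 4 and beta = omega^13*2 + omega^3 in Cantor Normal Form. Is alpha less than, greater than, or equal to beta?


Compare term by term from highest exponent:
alpha = omega^5*2 + 4
beta = omega^13*2 + omega^3
Term 1: alpha has omega^5*2, beta has omega^13*2
Term 2: alpha has omega^0*4, beta has omega^3*1
Result: alpha < beta

alpha < beta


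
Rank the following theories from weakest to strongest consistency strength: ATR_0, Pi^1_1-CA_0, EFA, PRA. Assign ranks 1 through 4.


Ordering by consistency strength:
1. EFA
2. PRA
3. ATR_0
4. Pi^1_1-CA_0


ATR_0=3, Pi^1_1-CA_0=4, EFA=1, PRA=2


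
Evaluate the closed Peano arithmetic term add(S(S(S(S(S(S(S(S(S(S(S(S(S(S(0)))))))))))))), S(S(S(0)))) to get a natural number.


add(S^14(0), S^3(0)):
S^14(0) = 14
S^3(0) = 3
14 + 3 = 17

17


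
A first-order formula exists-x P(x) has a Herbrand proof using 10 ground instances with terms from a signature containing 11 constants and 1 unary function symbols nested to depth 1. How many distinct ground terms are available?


Herbrand terms by depth:
Depth 0: 11 constants
Depth 1: 11 new terms (running total: 22)
Total distinct ground terms = 22

22


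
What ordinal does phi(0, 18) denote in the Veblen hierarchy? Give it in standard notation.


phi(0, 18):
phi(0, beta) = omega^beta by definition.
phi(0, 18) = omega^18

omega^18


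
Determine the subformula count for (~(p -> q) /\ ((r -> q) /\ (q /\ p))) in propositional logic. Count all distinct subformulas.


Formula: (~(p -> q) /\ ((r -> q) /\ (q /\ p)))
Subformulas found:
  1. q
  2. r
  3. p
  4. (r -> q)
  5. (q /\ p)
  6. (p -> q)
  7. ~(p -> q)
  8. ((r -> q) /\ (q /\ p))
  9. (~(p -> q) /\ ((r -> q) /\ (q /\ p)))
Total distinct subformulas = 9

9


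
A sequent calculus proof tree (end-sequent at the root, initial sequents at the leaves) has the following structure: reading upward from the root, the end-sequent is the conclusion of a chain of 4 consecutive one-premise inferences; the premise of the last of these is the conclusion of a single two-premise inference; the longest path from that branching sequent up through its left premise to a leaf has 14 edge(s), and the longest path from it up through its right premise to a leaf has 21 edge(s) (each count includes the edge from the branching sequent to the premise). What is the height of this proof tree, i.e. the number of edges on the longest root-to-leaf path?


Longest path through the left premise: 14 edges (measured from the branching sequent)
Longest path through the right premise: 21 edges
Height of the subtree rooted at the branching sequent: max(14, 21) = 21
The branching sequent sits 4 edges above the root (the chain of one-premise inferences), so height = 21 + 4 = 25

25


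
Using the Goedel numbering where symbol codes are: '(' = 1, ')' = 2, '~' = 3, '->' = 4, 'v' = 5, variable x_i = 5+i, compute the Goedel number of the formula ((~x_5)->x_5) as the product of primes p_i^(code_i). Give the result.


Formula: ((~x_5)->x_5)
Symbol codes: [1, 1, 3, 10, 2, 4, 10, 2]
Primes: [2, 3, 5, 7, 11, 13, 17, 19]
p_1^1 = 2^1 = 2
p_2^1 = 3^1 = 3
p_3^3 = 5^3 = 125
p_4^10 = 7^10 = 282475249
p_5^2 = 11^2 = 121
p_6^4 = 13^4 = 28561
p_7^10 = 17^10 = 2015993900449
p_8^2 = 19^2 = 361
Product = 532840048017830609310071948880750

532840048017830609310071948880750


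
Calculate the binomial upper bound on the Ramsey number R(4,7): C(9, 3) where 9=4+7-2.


R(4,7) <= C(4+7-2, 4-1) = C(9, 3)
C(9, 3) = 9! / (3! * 6!)
= 84

84


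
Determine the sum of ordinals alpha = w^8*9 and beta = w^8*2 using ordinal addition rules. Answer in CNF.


Ordinal addition w^8*9 + w^8*2:
Both terms have the same exponent 8.
w^e*c + w^e*d = w^e*(c+d).
Result = w^8*(9+2) = w^8*11

w^8*11


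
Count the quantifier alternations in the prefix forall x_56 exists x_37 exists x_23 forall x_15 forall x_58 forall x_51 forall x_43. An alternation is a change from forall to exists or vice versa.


Walk the prefix and count type changes:
  position 1: forall -> exists <-- alternation
  position 2: exists -> exists
  position 3: exists -> forall <-- alternation
  position 4: forall -> forall
  position 5: forall -> forall
  position 6: forall -> forall
Total alternations = 2

2


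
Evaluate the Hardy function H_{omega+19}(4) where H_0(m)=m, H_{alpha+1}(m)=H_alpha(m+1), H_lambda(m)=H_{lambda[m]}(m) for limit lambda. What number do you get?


H_{omega+19}(4):
Unwind the 19 successor steps: H_{omega+19}(4) = H_omega(4+19) = H_omega(23).
H_omega(m) = H_m(m) = m + m = 2m.
Result = 2 * 23 = 46

46


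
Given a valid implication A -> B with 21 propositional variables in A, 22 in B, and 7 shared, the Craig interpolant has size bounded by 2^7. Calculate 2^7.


Shared atoms = 7
Craig interpolant size bound = 2^7
= 128

128


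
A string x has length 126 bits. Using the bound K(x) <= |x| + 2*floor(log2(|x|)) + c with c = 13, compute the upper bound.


floor(log2(126)) = 6
2 * 6 = 12
K(x) <= 126 + 12 + 13 = 151

151


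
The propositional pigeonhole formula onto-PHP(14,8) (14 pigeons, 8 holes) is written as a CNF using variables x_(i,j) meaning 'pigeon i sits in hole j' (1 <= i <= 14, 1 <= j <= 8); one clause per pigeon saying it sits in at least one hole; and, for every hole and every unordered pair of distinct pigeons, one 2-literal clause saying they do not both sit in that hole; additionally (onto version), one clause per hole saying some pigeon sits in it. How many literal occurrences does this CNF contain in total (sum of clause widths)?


onto-PHP(14,8): 14 pigeons, 8 holes, 14*8 = 112 variables.
- pigeon clauses: one per pigeon -> 14 clauses of width 8 -> 112 literals
- hole clauses: 8 holes * C(14,2) = 8 * 91 -> 728 clauses of width 2 -> 1456 literals
- onto clauses: one per hole -> 8 clauses of width 14 -> 112 literals
Total literal occurrences = 112 + 1456 + 112 = 1680

1680


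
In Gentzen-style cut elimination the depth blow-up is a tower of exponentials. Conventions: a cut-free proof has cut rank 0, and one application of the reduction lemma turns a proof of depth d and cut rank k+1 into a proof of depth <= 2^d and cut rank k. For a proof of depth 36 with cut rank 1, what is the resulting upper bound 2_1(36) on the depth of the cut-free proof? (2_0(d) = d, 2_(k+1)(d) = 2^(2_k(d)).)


Each rank reduction sends depth d to at most 2^d; cut rank r needs r reductions.
2_0(36) = 36
2_1(36) = 2^36 = 68719476736
Cut-free depth bound = 68719476736

68719476736


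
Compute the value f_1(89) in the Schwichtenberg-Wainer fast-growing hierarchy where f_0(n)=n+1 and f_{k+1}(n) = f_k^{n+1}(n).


f_1(89) = f_0^90(89)
f_0 adds 1 each time, applied 90 times.
f_1(89) = 89 + 90 = 179

179


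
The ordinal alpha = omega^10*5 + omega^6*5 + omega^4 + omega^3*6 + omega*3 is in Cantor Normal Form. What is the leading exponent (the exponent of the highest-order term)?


CNF: omega^10*5 + omega^6*5 + omega^4 + omega^3*6 + omega*3
The leading term is omega^10*5, which has exponent 10.

10


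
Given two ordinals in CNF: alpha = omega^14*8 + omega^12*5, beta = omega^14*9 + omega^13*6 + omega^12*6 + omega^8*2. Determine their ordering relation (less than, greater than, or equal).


Compare term by term from highest exponent:
alpha = omega^14*8 + omega^12*5
beta = omega^14*9 + omega^13*6 + omega^12*6 + omega^8*2
Term 1: alpha has omega^14*8, beta has omega^14*9
Term 2: alpha has omega^12*5, beta has omega^13*6
Term 3: alpha has omega^0*0, beta has omega^12*6
Term 4: alpha has omega^0*0, beta has omega^8*2
Result: alpha < beta

alpha < beta


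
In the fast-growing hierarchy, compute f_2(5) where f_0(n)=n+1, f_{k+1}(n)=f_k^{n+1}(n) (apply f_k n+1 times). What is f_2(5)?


f_2(5) = f_1^6(5)
f_1(m) = 2m + 1.
Iterating: f_1^k(n) = 2^k*(n+1) - 1.
f_2(5) = 2^6*(5+1) - 1 = 64*6 - 1 = 383

383


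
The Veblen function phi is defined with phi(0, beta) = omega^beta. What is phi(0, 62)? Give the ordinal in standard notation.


phi(0, 62):
phi(0, beta) = omega^beta by definition.
phi(0, 62) = omega^62

omega^62


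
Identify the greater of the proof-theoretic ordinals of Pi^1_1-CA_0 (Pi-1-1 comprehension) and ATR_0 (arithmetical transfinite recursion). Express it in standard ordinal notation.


Proof-theoretic ordinal of Pi^1_1-CA_0 (Pi-1-1 comprehension): psi_0(Omega_omega)
Proof-theoretic ordinal of ATR_0 (arithmetical transfinite recursion): Gamma_0
Comparing: Gamma_0 < psi_0(Omega_omega).
The larger ordinal is psi_0(Omega_omega) (from Pi^1_1-CA_0 (Pi-1-1 comprehension)).

psi_0(Omega_omega)


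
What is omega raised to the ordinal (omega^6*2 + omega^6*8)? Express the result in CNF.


omega^(omega^6*2 + omega^6*8):
Both terms of the exponent have the same exponent 6, so they merge: omega^6*2 + omega^6*8 = omega^6*(2+8) = omega^6*10.
omega raised to a CNF ordinal is a single CNF term: Result = omega^(omega^6*10)

omega^(omega^6*10)


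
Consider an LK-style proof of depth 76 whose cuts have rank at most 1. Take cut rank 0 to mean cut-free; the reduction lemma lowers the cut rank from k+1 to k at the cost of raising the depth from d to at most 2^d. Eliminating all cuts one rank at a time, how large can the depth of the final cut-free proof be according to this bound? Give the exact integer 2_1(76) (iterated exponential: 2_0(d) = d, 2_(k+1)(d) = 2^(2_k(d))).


Each rank reduction sends depth d to at most 2^d; cut rank r needs r reductions.
2_0(76) = 76
2_1(76) = 2^76 = 75557863725914323419136
Cut-free depth bound = 75557863725914323419136

75557863725914323419136


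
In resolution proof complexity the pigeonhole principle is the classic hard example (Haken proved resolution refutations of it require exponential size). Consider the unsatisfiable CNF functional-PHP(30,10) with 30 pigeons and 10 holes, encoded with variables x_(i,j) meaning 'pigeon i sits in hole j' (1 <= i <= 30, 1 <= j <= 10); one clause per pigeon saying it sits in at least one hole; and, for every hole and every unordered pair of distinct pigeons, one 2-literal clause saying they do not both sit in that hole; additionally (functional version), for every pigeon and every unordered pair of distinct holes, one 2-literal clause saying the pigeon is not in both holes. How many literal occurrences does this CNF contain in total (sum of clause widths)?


functional-PHP(30,10): 30 pigeons, 10 holes, 30*10 = 300 variables.
- pigeon clauses: one per pigeon -> 30 clauses of width 10 -> 300 literals
- hole clauses: 10 holes * C(30,2) = 10 * 435 -> 4350 clauses of width 2 -> 8700 literals
- functional clauses: 30 pigeons * C(10,2) = 30 * 45 -> 1350 clauses of width 2 -> 2700 literals
Total literal occurrences = 300 + 8700 + 2700 = 11700

11700


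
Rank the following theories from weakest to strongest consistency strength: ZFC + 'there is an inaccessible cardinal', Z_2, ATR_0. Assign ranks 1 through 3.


Ordering by consistency strength:
1. ATR_0
2. Z_2
3. ZFC + 'there is an inaccessible cardinal'


ZFC + 'there is an inaccessible cardinal'=3, Z_2=2, ATR_0=1


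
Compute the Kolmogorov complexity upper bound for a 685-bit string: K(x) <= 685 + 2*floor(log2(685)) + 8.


floor(log2(685)) = 9
2 * 9 = 18
K(x) <= 685 + 18 + 8 = 711

711


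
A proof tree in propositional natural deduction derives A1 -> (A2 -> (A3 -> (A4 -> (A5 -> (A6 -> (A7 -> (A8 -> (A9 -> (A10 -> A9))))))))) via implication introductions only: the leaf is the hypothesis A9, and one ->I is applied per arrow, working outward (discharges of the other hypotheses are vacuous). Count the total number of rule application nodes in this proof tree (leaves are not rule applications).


The formula has 10 arrows (->); its innermost consequent A9 is one of the antecedents,
so the proof starts from the hypothesis leaf A9 (not a rule application) and closes one arrow per ->I.
Building A1 -> (A2 -> (A3 -> (A4 -> (A5 -> (A6 -> (A7 -> (A8 -> (A9 -> (A10 -> A9))))))))) therefore takes 10 nested implication introductions.
Total inference nodes = 10

10


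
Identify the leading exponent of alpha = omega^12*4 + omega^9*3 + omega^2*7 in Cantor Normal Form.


CNF: omega^12*4 + omega^9*3 + omega^2*7
The leading term is omega^12*4, which has exponent 12.

12


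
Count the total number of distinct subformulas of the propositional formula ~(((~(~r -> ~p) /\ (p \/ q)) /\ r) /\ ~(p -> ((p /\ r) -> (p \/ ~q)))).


Formula: ~(((~(~r -> ~p) /\ (p \/ q)) /\ r) /\ ~(p -> ((p /\ r) -> (p \/ ~q))))
Subformulas found:
  1. r
  2. q
  3. p
  4. ~p
  5. ~r
  6. ~q
  7. (p /\ r)
  8. (p \/ q)
  9. (p \/ ~q)
  10. (~r -> ~p)
  11. ~(~r -> ~p)
  12. ((p /\ r) -> (p \/ ~q))
  13. (~(~r -> ~p) /\ (p \/ q))
  14. (p -> ((p /\ r) -> (p \/ ~q)))
  15. ~(p -> ((p /\ r) -> (p \/ ~q)))
  16. ((~(~r -> ~p) /\ (p \/ q)) /\ r)
  17. (((~(~r -> ~p) /\ (p \/ q)) /\ r) /\ ~(p -> ((p /\ r) -> (p \/ ~q))))
  18. ~(((~(~r -> ~p) /\ (p \/ q)) /\ r) /\ ~(p -> ((p /\ r) -> (p \/ ~q))))
Total distinct subformulas = 18

18


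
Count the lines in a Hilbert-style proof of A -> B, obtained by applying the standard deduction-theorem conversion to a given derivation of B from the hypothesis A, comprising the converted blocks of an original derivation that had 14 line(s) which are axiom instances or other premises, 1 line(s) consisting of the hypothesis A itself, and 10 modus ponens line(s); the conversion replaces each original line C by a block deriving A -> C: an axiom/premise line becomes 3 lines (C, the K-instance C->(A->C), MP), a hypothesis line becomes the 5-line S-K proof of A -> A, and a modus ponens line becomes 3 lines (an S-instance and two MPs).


Deduction-theorem conversion, block by block:
- 14 axiom/premise lines -> 3 lines each = 42
- 1 hypothesis lines -> 5 lines each (identity proof A->A) = 5
- 10 MP lines -> 3 lines each (S-instance, MP, MP) = 30
Total = 42 + 5 + 30 = 77 lines.

77


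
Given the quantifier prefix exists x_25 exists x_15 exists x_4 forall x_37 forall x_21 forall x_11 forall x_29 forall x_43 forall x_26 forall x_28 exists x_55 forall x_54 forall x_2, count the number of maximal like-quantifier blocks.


Alternations = 3.
Blocks = alternations + 1 = 4

4


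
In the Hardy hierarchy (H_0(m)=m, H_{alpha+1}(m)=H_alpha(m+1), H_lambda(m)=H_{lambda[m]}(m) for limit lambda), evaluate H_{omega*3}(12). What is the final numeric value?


H_{omega*3}(12):
For the Hardy hierarchy, H_{omega*k}(n) = 2^k * n.
2^3 = 8.
8 * 12 = 96

96


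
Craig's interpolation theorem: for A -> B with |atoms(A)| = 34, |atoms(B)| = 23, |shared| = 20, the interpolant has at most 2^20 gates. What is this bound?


Shared atoms = 20
Craig interpolant size bound = 2^20
= 1048576

1048576


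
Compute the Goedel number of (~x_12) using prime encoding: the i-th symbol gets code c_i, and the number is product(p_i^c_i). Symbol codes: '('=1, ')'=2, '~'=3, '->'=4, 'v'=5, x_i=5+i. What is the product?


Formula: (~x_12)
Symbol codes: [1, 3, 17, 2]
Primes: [2, 3, 5, 7]
p_1^1 = 2^1 = 2
p_2^3 = 3^3 = 27
p_3^17 = 5^17 = 762939453125
p_4^2 = 7^2 = 49
Product = 2018737792968750

2018737792968750


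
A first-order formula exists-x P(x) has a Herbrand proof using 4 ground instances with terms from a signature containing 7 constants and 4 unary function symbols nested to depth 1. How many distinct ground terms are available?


Herbrand terms by depth:
Depth 0: 7 constants
Depth 1: 28 new terms (running total: 35)
Total distinct ground terms = 35

35


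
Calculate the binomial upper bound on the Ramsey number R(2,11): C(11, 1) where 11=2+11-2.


R(2,11) <= C(2+11-2, 2-1) = C(11, 1)
C(11, 1) = 11! / (1! * 10!)
= 11

11


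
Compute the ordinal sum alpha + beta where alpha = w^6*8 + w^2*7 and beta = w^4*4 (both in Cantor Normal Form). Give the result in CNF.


Ordinal addition (w^6*8 + w^2*7) + w^4*4:
alpha's leading term has exponent 6 > beta's exponent 4, so it survives.
alpha's tail term has exponent 2 < beta's exponent 4, so it is absorbed by beta.
In ordinal addition, any term followed by a strictly larger-exponent term is absorbed.
Result = w^6*8 + w^4*4

w^6*8 + w^4*4


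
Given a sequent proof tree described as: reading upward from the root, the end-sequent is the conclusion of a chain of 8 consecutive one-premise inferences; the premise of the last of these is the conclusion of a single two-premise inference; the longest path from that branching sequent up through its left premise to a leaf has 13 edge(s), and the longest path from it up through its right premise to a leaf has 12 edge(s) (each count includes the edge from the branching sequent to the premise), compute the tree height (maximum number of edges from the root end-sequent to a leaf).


Longest path through the left premise: 13 edges (measured from the branching sequent)
Longest path through the right premise: 12 edges
Height of the subtree rooted at the branching sequent: max(13, 12) = 13
The branching sequent sits 8 edges above the root (the chain of one-premise inferences), so height = 13 + 8 = 21

21


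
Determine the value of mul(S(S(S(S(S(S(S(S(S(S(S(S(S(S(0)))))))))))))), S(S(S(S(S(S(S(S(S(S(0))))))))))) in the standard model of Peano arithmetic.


mul(S^14(0), S^10(0)):
S^14(0) = 14
S^10(0) = 10
14 * 10 = 140

140


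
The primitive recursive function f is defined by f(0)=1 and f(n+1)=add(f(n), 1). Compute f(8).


f(0) = 1
f(1) = add(f(0), 1) = add(1, 1) = 2
f(2) = add(f(1), 1) = add(2, 1) = 3
f(3) = add(f(2), 1) = add(3, 1) = 4
f(4) = add(f(3), 1) = add(4, 1) = 5
f(5) = add(f(4), 1) = add(5, 1) = 6
f(6) = add(f(5), 1) = add(6, 1) = 7
f(7) = add(f(6), 1) = add(7, 1) = 8
f(8) = add(f(7), 1) = add(8, 1) = 9


9


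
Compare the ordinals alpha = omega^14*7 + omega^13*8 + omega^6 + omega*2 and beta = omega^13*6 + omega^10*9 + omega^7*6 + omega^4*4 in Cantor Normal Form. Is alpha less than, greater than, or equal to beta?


Compare term by term from highest exponent:
alpha = omega^14*7 + omega^13*8 + omega^6 + omega*2
beta = omega^13*6 + omega^10*9 + omega^7*6 + omega^4*4
Term 1: alpha has omega^14*7, beta has omega^13*6
Term 2: alpha has omega^13*8, beta has omega^10*9
Term 3: alpha has omega^6*1, beta has omega^7*6
Term 4: alpha has omega^1*2, beta has omega^4*4
Result: alpha > beta

alpha > beta


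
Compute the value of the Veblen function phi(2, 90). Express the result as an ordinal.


phi(2, 90):
phi(2, beta) = zeta_beta (the beta-th zeta number, fixed point of epsilon).
phi(2, 90) = zeta_90

zeta_90


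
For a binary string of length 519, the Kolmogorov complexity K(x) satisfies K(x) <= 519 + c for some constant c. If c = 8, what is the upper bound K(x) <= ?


K(x) <= |x| + c = 519 + 8 = 527

527


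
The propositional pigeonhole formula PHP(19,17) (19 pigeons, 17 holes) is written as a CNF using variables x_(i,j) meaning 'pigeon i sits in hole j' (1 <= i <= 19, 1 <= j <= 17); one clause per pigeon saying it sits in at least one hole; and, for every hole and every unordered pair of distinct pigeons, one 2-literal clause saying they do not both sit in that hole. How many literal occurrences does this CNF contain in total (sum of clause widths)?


PHP(19,17): 19 pigeons, 17 holes, 19*17 = 323 variables.
- pigeon clauses: one per pigeon -> 19 clauses of width 17 -> 323 literals
- hole clauses: 17 holes * C(19,2) = 17 * 171 -> 2907 clauses of width 2 -> 5814 literals
Total literal occurrences = 323 + 5814 = 6137

6137


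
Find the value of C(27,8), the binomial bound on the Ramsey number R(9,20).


R(9,20) <= C(9+20-2, 9-1) = C(27, 8)
C(27, 8) = 27! / (8! * 19!)
= 2220075

2220075


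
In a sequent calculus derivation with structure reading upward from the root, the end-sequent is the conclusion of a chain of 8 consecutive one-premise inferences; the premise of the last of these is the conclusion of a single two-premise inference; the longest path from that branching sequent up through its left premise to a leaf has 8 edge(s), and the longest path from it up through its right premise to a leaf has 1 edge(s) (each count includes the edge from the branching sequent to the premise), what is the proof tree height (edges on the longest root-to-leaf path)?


Longest path through the left premise: 8 edges (measured from the branching sequent)
Longest path through the right premise: 1 edges
Height of the subtree rooted at the branching sequent: max(8, 1) = 8
The branching sequent sits 8 edges above the root (the chain of one-premise inferences), so height = 8 + 8 = 16

16


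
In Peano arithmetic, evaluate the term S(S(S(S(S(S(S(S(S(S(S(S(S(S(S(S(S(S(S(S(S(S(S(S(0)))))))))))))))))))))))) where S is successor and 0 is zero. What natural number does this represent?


Counting successors applied to 0:
24 applications of S to 0 = 24

24


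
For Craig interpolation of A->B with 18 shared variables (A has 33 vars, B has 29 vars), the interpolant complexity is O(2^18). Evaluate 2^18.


Shared atoms = 18
Craig interpolant size bound = 2^18
= 262144

262144


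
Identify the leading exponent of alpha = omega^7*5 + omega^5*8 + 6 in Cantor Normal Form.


CNF: omega^7*5 + omega^5*8 + 6
The leading term is omega^7*5, which has exponent 7.

7


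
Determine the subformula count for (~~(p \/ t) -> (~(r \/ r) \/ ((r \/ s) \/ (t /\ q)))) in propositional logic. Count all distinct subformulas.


Formula: (~~(p \/ t) -> (~(r \/ r) \/ ((r \/ s) \/ (t /\ q))))
Subformulas found:
  1. r
  2. q
  3. s
  4. t
  5. p
  6. (r \/ s)
  7. (p \/ t)
  8. (r \/ r)
  9. (t /\ q)
  10. ~(p \/ t)
  11. ~(r \/ r)
  12. ~~(p \/ t)
  13. ((r \/ s) \/ (t /\ q))
  14. (~(r \/ r) \/ ((r \/ s) \/ (t /\ q)))
  15. (~~(p \/ t) -> (~(r \/ r) \/ ((r \/ s) \/ (t /\ q))))
Total distinct subformulas = 15

15


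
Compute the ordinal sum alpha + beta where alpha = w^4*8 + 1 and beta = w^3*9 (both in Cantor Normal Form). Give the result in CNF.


Ordinal addition (w^4*8 + 1) + w^3*9:
alpha's leading term has exponent 4 > beta's exponent 3, so it survives.
alpha's tail term has exponent 0 < beta's exponent 3, so it is absorbed by beta.
In ordinal addition, any term followed by a strictly larger-exponent term is absorbed.
Result = w^4*8 + w^3*9

w^4*8 + w^3*9


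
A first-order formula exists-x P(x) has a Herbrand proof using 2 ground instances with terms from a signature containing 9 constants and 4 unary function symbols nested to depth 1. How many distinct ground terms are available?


Herbrand terms by depth:
Depth 0: 9 constants
Depth 1: 36 new terms (running total: 45)
Total distinct ground terms = 45

45


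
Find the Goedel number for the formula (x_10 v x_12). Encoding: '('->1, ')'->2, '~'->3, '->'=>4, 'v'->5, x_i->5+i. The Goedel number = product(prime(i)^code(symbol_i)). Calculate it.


Formula: (x_10 v x_12)
Symbol codes: [1, 15, 5, 17, 2]
Primes: [2, 3, 5, 7, 11]
p_1^1 = 2^1 = 2
p_2^15 = 3^15 = 14348907
p_3^5 = 5^5 = 3125
p_4^17 = 7^17 = 232630513987207
p_5^2 = 11^2 = 121
Product = 2524357667989503277266431250

2524357667989503277266431250


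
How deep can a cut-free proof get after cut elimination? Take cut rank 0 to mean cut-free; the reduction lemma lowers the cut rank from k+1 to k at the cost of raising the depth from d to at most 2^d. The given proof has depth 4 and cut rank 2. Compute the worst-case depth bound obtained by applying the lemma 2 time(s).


Each rank reduction sends depth d to at most 2^d; cut rank r needs r reductions.
2_0(4) = 4
2_1(4) = 2^4 = 16
2_2(4) = 2^16 = 65536
Cut-free depth bound = 65536

65536


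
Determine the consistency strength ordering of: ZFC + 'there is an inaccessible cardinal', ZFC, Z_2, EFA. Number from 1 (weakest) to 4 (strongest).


Ordering by consistency strength:
1. EFA
2. Z_2
3. ZFC
4. ZFC + 'there is an inaccessible cardinal'


ZFC + 'there is an inaccessible cardinal'=4, ZFC=3, Z_2=2, EFA=1


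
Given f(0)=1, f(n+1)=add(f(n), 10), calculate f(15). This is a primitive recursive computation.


f(0) = 1
f(1) = add(f(0), 10) = add(1, 10) = 11
f(2) = add(f(1), 10) = add(11, 10) = 21
f(3) = add(f(2), 10) = add(21, 10) = 31
f(4) = add(f(3), 10) = add(31, 10) = 41
f(5) = add(f(4), 10) = add(41, 10) = 51
f(6) = add(f(5), 10) = add(51, 10) = 61
f(7) = add(f(6), 10) = add(61, 10) = 71
f(8) = add(f(7), 10) = add(71, 10) = 81
f(9) = add(f(8), 10) = add(81, 10) = 91
f(10) = add(f(9), 10) = add(91, 10) = 101
f(11) = add(f(10), 10) = add(101, 10) = 111
f(12) = add(f(11), 10) = add(111, 10) = 121
f(13) = add(f(12), 10) = add(121, 10) = 131
f(14) = add(f(13), 10) = add(131, 10) = 141
f(15) = add(f(14), 10) = add(141, 10) = 151


151


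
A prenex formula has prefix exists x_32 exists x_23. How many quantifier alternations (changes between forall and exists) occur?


Walk the prefix and count type changes:
  position 1: exists -> exists
Total alternations = 0

0


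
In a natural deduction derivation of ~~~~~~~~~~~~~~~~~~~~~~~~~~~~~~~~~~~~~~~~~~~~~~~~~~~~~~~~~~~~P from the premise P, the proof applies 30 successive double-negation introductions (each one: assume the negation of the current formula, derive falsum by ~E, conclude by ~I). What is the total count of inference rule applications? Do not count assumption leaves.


Each double-negation introduction (from C infer ~~C) uses 2 inference nodes: one ~E (C and ~C give falsum) and one ~I (discharge ~C).
30 double negations = 30 * 2 = 60 inference nodes.

60


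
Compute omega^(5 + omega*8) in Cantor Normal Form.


omega^(5 + omega*8):
In ordinal addition a term is absorbed by a following term of strictly larger exponent: 0 < 1, so 5 + omega*8 = omega*8.
omega raised to a CNF ordinal is a single CNF term: Result = omega^(omega*8)

omega^(omega*8)


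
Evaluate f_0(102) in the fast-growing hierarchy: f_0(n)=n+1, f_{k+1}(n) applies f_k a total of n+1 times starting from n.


f_0(102) = 102 + 1 = 103

103


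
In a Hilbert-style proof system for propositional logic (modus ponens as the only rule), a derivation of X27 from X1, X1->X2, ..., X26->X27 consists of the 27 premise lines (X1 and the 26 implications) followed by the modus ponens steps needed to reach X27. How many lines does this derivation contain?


We have 27 premise lines: X1 and 26 implications.
Each implication is detached once by MP, giving 26 MP lines.
27 premise lines + 26 MP lines = 53 total lines.

53


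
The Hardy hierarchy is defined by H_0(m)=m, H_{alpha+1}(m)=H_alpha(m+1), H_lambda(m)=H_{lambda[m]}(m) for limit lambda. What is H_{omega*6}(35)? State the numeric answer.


H_{omega*6}(35):
For the Hardy hierarchy, H_{omega*k}(n) = 2^k * n.
2^6 = 64.
64 * 35 = 2240

2240


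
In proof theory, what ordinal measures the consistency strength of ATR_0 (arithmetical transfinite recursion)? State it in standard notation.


The proof-theoretic ordinal of ATR_0 (arithmetical transfinite recursion) is a standard result in ordinal analysis.
This ordinal is the supremum of order types of primitive recursive well-orderings
that the theory can prove to be well-ordered.
For ATR_0 (arithmetical transfinite recursion), the proof-theoretic ordinal is Gamma_0.

Gamma_0


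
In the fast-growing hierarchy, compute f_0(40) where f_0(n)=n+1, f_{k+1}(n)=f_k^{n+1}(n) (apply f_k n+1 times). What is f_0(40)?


f_0(40) = 40 + 1 = 41

41


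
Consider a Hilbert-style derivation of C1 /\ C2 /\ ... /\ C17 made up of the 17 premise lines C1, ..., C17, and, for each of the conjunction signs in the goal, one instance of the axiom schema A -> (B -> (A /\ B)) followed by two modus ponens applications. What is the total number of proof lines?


Conjoining 17 premises:
- 17 premise lines
- the goal has 16 conjunction signs; each costs 1 axiom instance + 2 MP = 3 lines: 3 * 16 = 48
Total = 17 + 48 = 65 lines.

65


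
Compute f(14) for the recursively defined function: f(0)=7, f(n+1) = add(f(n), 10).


f(0) = 7
f(1) = add(f(0), 10) = add(7, 10) = 17
f(2) = add(f(1), 10) = add(17, 10) = 27
f(3) = add(f(2), 10) = add(27, 10) = 37
f(4) = add(f(3), 10) = add(37, 10) = 47
f(5) = add(f(4), 10) = add(47, 10) = 57
f(6) = add(f(5), 10) = add(57, 10) = 67
f(7) = add(f(6), 10) = add(67, 10) = 77
f(8) = add(f(7), 10) = add(77, 10) = 87
f(9) = add(f(8), 10) = add(87, 10) = 97
f(10) = add(f(9), 10) = add(97, 10) = 107
f(11) = add(f(10), 10) = add(107, 10) = 117
f(12) = add(f(11), 10) = add(117, 10) = 127
f(13) = add(f(12), 10) = add(127, 10) = 137
f(14) = add(f(13), 10) = add(137, 10) = 147


147


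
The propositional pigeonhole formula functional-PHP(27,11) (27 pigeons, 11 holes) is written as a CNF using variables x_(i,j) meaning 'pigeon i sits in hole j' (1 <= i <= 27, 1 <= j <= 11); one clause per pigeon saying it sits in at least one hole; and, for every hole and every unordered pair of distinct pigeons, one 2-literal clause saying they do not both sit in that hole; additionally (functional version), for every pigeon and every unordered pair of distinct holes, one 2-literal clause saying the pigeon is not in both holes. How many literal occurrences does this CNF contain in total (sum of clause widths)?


functional-PHP(27,11): 27 pigeons, 11 holes, 27*11 = 297 variables.
- pigeon clauses: one per pigeon -> 27 clauses of width 11 -> 297 literals
- hole clauses: 11 holes * C(27,2) = 11 * 351 -> 3861 clauses of width 2 -> 7722 literals
- functional clauses: 27 pigeons * C(11,2) = 27 * 55 -> 1485 clauses of width 2 -> 2970 literals
Total literal occurrences = 297 + 7722 + 2970 = 10989

10989


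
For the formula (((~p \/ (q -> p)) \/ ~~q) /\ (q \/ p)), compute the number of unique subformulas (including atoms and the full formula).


Formula: (((~p \/ (q -> p)) \/ ~~q) /\ (q \/ p))
Subformulas found:
  1. q
  2. p
  3. ~p
  4. ~q
  5. ~~q
  6. (q \/ p)
  7. (q -> p)
  8. (~p \/ (q -> p))
  9. ((~p \/ (q -> p)) \/ ~~q)
  10. (((~p \/ (q -> p)) \/ ~~q) /\ (q \/ p))
Total distinct subformulas = 10

10


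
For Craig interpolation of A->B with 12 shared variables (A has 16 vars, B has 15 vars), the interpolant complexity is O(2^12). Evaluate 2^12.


Shared atoms = 12
Craig interpolant size bound = 2^12
= 4096

4096


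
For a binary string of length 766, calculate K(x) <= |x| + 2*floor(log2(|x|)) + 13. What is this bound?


floor(log2(766)) = 9
2 * 9 = 18
K(x) <= 766 + 18 + 13 = 797

797


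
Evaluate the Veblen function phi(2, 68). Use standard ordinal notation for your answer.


phi(2, 68):
phi(2, beta) = zeta_beta (the beta-th zeta number, fixed point of epsilon).
phi(2, 68) = zeta_68

zeta_68


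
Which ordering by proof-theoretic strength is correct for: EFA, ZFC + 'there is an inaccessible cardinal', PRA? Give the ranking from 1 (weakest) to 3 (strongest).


Ordering by consistency strength:
1. EFA
2. PRA
3. ZFC + 'there is an inaccessible cardinal'


EFA=1, ZFC + 'there is an inaccessible cardinal'=3, PRA=2


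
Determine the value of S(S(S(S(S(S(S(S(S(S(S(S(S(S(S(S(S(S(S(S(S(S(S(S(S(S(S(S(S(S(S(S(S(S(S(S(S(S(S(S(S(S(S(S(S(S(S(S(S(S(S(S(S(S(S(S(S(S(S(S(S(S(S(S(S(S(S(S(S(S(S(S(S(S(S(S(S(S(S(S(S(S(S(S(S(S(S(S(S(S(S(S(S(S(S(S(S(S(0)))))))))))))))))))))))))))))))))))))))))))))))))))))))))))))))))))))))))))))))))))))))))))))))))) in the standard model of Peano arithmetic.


Counting successors applied to 0:
98 applications of S to 0 = 98

98
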